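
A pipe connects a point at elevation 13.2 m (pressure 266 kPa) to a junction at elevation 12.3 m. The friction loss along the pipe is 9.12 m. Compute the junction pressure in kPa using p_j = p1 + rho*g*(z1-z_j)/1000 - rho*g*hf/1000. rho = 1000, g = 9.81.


Junction pressure: p_j = p1 + rho*g*(z1 - z_j)/1000 - rho*g*hf/1000.
Elevation term = 1000*9.81*(13.2 - 12.3)/1000 = 8.829 kPa.
Friction term = 1000*9.81*9.12/1000 = 89.467 kPa.
p_j = 266 + 8.829 - 89.467 = 185.36 kPa.

185.36


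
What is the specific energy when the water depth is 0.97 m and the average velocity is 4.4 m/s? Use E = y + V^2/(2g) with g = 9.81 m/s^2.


Specific energy E = y + V^2/(2g).
Velocity head = V^2/(2g) = 4.4^2 / (2*9.81) = 19.36 / 19.62 = 0.9867 m.
E = 0.97 + 0.9867 = 1.9567 m.

1.9567


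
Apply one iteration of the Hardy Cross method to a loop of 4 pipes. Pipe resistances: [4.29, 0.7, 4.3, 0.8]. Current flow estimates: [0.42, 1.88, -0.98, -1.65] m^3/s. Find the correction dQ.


Numerator terms (r*Q*|Q|): 4.29*0.42*|0.42| = 0.7568; 0.7*1.88*|1.88| = 2.4741; 4.3*-0.98*|-0.98| = -4.1297; 0.8*-1.65*|-1.65| = -2.178.
Sum of numerator = -3.0769.
Denominator terms (r*|Q|): 4.29*|0.42| = 1.8018; 0.7*|1.88| = 1.316; 4.3*|-0.98| = 4.214; 0.8*|-1.65| = 1.32.
2 * sum of denominator = 2 * 8.6518 = 17.3036.
dQ = --3.0769 / 17.3036 = 0.1778 m^3/s.

0.1778


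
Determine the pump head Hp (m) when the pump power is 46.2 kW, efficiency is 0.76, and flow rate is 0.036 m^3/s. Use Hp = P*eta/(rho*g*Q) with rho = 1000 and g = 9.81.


Pump head formula: Hp = P * eta / (rho * g * Q).
Numerator: P * eta = 46.2 * 1000 * 0.76 = 35112.0 W.
Denominator: rho * g * Q = 1000 * 9.81 * 0.036 = 353.16.
Hp = 35112.0 / 353.16 = 99.42 m.

99.42


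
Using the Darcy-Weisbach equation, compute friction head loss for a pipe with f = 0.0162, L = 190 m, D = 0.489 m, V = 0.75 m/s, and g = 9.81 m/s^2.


Darcy-Weisbach equation: h_f = f * (L/D) * V^2/(2g).
f * L/D = 0.0162 * 190/0.489 = 6.2945.
V^2/(2g) = 0.75^2 / (2*9.81) = 0.5625 / 19.62 = 0.0287 m.
h_f = 6.2945 * 0.0287 = 0.18 m.

0.18


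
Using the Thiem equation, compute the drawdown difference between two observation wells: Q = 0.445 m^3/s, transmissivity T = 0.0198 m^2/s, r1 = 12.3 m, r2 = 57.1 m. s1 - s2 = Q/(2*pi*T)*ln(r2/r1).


Thiem equation: s1 - s2 = Q/(2*pi*T) * ln(r2/r1).
ln(r2/r1) = ln(57.1/12.3) = 1.5352.
Q/(2*pi*T) = 0.445 / (2*pi*0.0198) = 0.445 / 0.1244 = 3.577.
s1 - s2 = 3.577 * 1.5352 = 5.4914 m.

5.4914


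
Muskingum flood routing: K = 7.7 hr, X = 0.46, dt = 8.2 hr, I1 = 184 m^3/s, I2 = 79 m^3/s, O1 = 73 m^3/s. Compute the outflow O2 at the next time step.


Muskingum coefficients:
denom = 2*K*(1-X) + dt = 2*7.7*(1-0.46) + 8.2 = 16.516.
C0 = (dt - 2*K*X)/denom = (8.2 - 2*7.7*0.46)/16.516 = 0.0676.
C1 = (dt + 2*K*X)/denom = (8.2 + 2*7.7*0.46)/16.516 = 0.9254.
C2 = (2*K*(1-X) - dt)/denom = 0.007.
O2 = C0*I2 + C1*I1 + C2*O1
   = 0.0676*79 + 0.9254*184 + 0.007*73
   = 176.13 m^3/s.

176.13


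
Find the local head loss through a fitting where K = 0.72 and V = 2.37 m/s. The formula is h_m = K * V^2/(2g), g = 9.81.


Minor loss formula: h_m = K * V^2/(2g).
V^2 = 2.37^2 = 5.6169.
V^2/(2g) = 5.6169 / 19.62 = 0.2863 m.
h_m = 0.72 * 0.2863 = 0.2061 m.

0.2061


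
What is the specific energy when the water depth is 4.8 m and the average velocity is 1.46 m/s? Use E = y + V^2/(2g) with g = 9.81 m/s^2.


Specific energy E = y + V^2/(2g).
Velocity head = V^2/(2g) = 1.46^2 / (2*9.81) = 2.1316 / 19.62 = 0.1086 m.
E = 4.8 + 0.1086 = 4.9086 m.

4.9086


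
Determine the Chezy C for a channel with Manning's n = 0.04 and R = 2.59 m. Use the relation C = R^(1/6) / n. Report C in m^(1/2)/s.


The Chezy coefficient relates to Manning's n through C = R^(1/6) / n.
R^(1/6) = 2.59^(1/6) = 1.17188.
C = 1.17188 / 0.04 = 29.3 m^(1/2)/s.

29.3


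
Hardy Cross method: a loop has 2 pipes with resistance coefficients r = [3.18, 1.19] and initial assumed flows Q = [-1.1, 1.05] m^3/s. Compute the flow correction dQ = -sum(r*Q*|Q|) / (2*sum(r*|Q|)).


Numerator terms (r*Q*|Q|): 3.18*-1.1*|-1.1| = -3.8478; 1.19*1.05*|1.05| = 1.312.
Sum of numerator = -2.5358.
Denominator terms (r*|Q|): 3.18*|-1.1| = 3.498; 1.19*|1.05| = 1.2495.
2 * sum of denominator = 2 * 4.7475 = 9.495.
dQ = --2.5358 / 9.495 = 0.2671 m^3/s.

0.2671


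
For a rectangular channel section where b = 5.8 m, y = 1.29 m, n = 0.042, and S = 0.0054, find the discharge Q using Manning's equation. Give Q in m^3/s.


For a rectangular channel, the cross-sectional area A = b * y = 5.8 * 1.29 = 7.48 m^2.
The wetted perimeter P = b + 2y = 5.8 + 2*1.29 = 8.38 m.
Hydraulic radius R = A/P = 7.48/8.38 = 0.8928 m.
Velocity V = (1/n)*R^(2/3)*S^(1/2) = (1/0.042)*0.8928^(2/3)*0.0054^(1/2) = 1.6223 m/s.
Discharge Q = A * V = 7.48 * 1.6223 = 12.138 m^3/s.

12.138


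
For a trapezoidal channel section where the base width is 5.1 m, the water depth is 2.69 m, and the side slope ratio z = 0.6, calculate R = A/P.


For a trapezoidal section with side slope z:
A = (b + z*y)*y = (5.1 + 0.6*2.69)*2.69 = 18.061 m^2.
P = b + 2*y*sqrt(1 + z^2) = 5.1 + 2*2.69*sqrt(1 + 0.6^2) = 11.374 m.
R = A/P = 18.061 / 11.374 = 1.5879 m.

1.5879


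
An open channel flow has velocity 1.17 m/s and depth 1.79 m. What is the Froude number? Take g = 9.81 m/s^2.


The Froude number is defined as Fr = V / sqrt(g*y).
g*y = 9.81 * 1.79 = 17.5599.
sqrt(g*y) = sqrt(17.5599) = 4.1905.
Fr = 1.17 / 4.1905 = 0.2792.

0.2792


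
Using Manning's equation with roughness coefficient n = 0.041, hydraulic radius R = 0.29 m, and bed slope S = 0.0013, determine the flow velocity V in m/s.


Manning's equation gives V = (1/n) * R^(2/3) * S^(1/2).
First, compute R^(2/3) = 0.29^(2/3) = 0.4381.
Next, S^(1/2) = 0.0013^(1/2) = 0.036056.
Then 1/n = 1/0.041 = 24.39.
V = 24.39 * 0.4381 * 0.036056 = 0.3853 m/s.

0.3853


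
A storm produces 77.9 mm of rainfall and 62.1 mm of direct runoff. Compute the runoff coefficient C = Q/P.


The runoff coefficient C = runoff depth / rainfall depth.
C = 62.1 / 77.9
  = 0.7972.

0.7972


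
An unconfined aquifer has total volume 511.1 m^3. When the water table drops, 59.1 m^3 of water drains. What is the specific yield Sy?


Specific yield Sy = Volume drained / Total volume.
Sy = 59.1 / 511.1
   = 0.1156.

0.1156


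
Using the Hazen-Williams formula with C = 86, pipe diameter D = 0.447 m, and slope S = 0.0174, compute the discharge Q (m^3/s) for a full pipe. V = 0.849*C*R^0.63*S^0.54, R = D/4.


For a full circular pipe, R = D/4 = 0.447/4 = 0.1118 m.
V = 0.849 * 86 * 0.1118^0.63 * 0.0174^0.54
  = 0.849 * 86 * 0.251418 * 0.112175
  = 2.0592 m/s.
Pipe area A = pi*D^2/4 = pi*0.447^2/4 = 0.1569 m^2.
Q = A * V = 0.1569 * 2.0592 = 0.3231 m^3/s.

0.3231


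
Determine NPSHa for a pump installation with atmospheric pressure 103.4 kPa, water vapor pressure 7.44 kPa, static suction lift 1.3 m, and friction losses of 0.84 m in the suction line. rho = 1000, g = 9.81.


NPSHa = p_atm/(rho*g) - z_s - hf_s - p_vap/(rho*g).
p_atm/(rho*g) = 103.4*1000 / (1000*9.81) = 10.54 m.
p_vap/(rho*g) = 7.44*1000 / (1000*9.81) = 0.758 m.
NPSHa = 10.54 - 1.3 - 0.84 - 0.758
      = 7.64 m.

7.64


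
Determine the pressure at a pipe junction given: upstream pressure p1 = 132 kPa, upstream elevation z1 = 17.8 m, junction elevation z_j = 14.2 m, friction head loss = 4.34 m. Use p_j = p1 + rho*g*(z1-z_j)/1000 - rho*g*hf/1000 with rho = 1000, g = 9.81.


Junction pressure: p_j = p1 + rho*g*(z1 - z_j)/1000 - rho*g*hf/1000.
Elevation term = 1000*9.81*(17.8 - 14.2)/1000 = 35.316 kPa.
Friction term = 1000*9.81*4.34/1000 = 42.575 kPa.
p_j = 132 + 35.316 - 42.575 = 124.74 kPa.

124.74


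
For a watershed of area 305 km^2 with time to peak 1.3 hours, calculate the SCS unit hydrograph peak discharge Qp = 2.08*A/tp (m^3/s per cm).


SCS formula: Qp = 2.08 * A / tp.
Qp = 2.08 * 305 / 1.3
   = 634.4 / 1.3
   = 488.0 m^3/s per cm.

488.0


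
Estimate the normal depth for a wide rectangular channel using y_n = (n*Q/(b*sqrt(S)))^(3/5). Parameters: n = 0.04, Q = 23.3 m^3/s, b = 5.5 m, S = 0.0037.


We use the wide-channel approximation y_n = (n*Q/(b*sqrt(S)))^(3/5).
sqrt(S) = sqrt(0.0037) = 0.060828.
Numerator: n*Q = 0.04 * 23.3 = 0.932.
Denominator: b*sqrt(S) = 5.5 * 0.060828 = 0.334554.
arg = 2.7858.
y_n = 2.7858^(3/5) = 1.8491 m.

1.8491


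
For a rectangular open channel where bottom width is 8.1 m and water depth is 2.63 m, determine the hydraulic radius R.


For a rectangular section:
Flow area A = b * y = 8.1 * 2.63 = 21.3 m^2.
Wetted perimeter P = b + 2y = 8.1 + 2*2.63 = 13.36 m.
Hydraulic radius R = A/P = 21.3 / 13.36 = 1.5945 m.

1.5945


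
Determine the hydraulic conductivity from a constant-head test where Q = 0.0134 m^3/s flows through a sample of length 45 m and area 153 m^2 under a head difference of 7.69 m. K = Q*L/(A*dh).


From K = Q*L / (A*dh):
Numerator: Q*L = 0.0134 * 45 = 0.603.
Denominator: A*dh = 153 * 7.69 = 1176.57.
K = 0.603 / 1176.57 = 0.000513 m/s.

0.000513


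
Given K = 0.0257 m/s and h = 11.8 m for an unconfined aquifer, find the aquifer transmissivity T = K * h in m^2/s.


Transmissivity is defined as T = K * h.
T = 0.0257 * 11.8
  = 0.3033 m^2/s.

0.3033


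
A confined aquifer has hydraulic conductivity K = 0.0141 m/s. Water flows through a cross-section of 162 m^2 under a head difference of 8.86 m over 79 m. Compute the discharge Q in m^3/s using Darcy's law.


Darcy's law: Q = K * A * i, where i = dh/L.
Hydraulic gradient i = 8.86 / 79 = 0.112152.
Q = 0.0141 * 162 * 0.112152
  = 0.2562 m^3/s.

0.2562


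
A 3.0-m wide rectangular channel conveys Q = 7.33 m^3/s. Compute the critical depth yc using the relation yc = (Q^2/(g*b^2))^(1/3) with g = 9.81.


Using yc = (Q^2 / (g * b^2))^(1/3):
Q^2 = 7.33^2 = 53.73.
g * b^2 = 9.81 * 3.0^2 = 9.81 * 9.0 = 88.29.
Q^2 / (g*b^2) = 53.73 / 88.29 = 0.6086.
yc = 0.6086^(1/3) = 0.8474 m.

0.8474


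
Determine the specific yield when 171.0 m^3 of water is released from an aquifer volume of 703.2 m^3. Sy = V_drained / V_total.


Specific yield Sy = Volume drained / Total volume.
Sy = 171.0 / 703.2
   = 0.2432.

0.2432


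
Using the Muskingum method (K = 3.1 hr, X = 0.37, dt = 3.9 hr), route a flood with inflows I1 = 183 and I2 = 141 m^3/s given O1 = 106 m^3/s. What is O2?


Muskingum coefficients:
denom = 2*K*(1-X) + dt = 2*3.1*(1-0.37) + 3.9 = 7.806.
C0 = (dt - 2*K*X)/denom = (3.9 - 2*3.1*0.37)/7.806 = 0.2057.
C1 = (dt + 2*K*X)/denom = (3.9 + 2*3.1*0.37)/7.806 = 0.7935.
C2 = (2*K*(1-X) - dt)/denom = 0.0008.
O2 = C0*I2 + C1*I1 + C2*O1
   = 0.2057*141 + 0.7935*183 + 0.0008*106
   = 174.3 m^3/s.

174.3


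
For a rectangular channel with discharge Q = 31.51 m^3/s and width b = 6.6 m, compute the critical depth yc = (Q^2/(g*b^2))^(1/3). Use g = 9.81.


Using yc = (Q^2 / (g * b^2))^(1/3):
Q^2 = 31.51^2 = 992.88.
g * b^2 = 9.81 * 6.6^2 = 9.81 * 43.56 = 427.32.
Q^2 / (g*b^2) = 992.88 / 427.32 = 2.3235.
yc = 2.3235^(1/3) = 1.3245 m.

1.3245


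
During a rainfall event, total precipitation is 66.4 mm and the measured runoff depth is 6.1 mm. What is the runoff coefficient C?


The runoff coefficient C = runoff depth / rainfall depth.
C = 6.1 / 66.4
  = 0.0919.

0.0919


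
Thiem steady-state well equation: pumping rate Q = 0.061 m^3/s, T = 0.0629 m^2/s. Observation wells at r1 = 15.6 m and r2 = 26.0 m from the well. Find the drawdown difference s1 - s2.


Thiem equation: s1 - s2 = Q/(2*pi*T) * ln(r2/r1).
ln(r2/r1) = ln(26.0/15.6) = 0.5108.
Q/(2*pi*T) = 0.061 / (2*pi*0.0629) = 0.061 / 0.3952 = 0.1543.
s1 - s2 = 0.1543 * 0.5108 = 0.0788 m.

0.0788


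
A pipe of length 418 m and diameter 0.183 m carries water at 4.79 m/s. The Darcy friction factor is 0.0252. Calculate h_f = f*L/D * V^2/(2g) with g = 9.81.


Darcy-Weisbach equation: h_f = f * (L/D) * V^2/(2g).
f * L/D = 0.0252 * 418/0.183 = 57.5607.
V^2/(2g) = 4.79^2 / (2*9.81) = 22.9441 / 19.62 = 1.1694 m.
h_f = 57.5607 * 1.1694 = 67.313 m.

67.313


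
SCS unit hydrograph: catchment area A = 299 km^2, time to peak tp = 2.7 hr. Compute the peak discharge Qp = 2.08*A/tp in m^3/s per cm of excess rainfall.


SCS formula: Qp = 2.08 * A / tp.
Qp = 2.08 * 299 / 2.7
   = 621.92 / 2.7
   = 230.34 m^3/s per cm.

230.34


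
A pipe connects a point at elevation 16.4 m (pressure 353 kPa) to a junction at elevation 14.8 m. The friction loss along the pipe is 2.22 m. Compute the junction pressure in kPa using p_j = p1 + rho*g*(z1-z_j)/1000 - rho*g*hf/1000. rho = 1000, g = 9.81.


Junction pressure: p_j = p1 + rho*g*(z1 - z_j)/1000 - rho*g*hf/1000.
Elevation term = 1000*9.81*(16.4 - 14.8)/1000 = 15.696 kPa.
Friction term = 1000*9.81*2.22/1000 = 21.778 kPa.
p_j = 353 + 15.696 - 21.778 = 346.92 kPa.

346.92


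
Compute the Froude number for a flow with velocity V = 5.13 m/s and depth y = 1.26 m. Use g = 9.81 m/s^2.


The Froude number is defined as Fr = V / sqrt(g*y).
g*y = 9.81 * 1.26 = 12.3606.
sqrt(g*y) = sqrt(12.3606) = 3.5158.
Fr = 5.13 / 3.5158 = 1.4591.

1.4591


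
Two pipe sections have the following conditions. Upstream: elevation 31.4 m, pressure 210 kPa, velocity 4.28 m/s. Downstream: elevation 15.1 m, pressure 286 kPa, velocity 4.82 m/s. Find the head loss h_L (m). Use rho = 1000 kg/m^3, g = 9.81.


Total head at each section: H = z + p/(rho*g) + V^2/(2g).
H1 = 31.4 + 210*1000/(1000*9.81) + 4.28^2/(2*9.81)
   = 31.4 + 21.407 + 0.9337
   = 53.74 m.
H2 = 15.1 + 286*1000/(1000*9.81) + 4.82^2/(2*9.81)
   = 15.1 + 29.154 + 1.1841
   = 45.438 m.
h_L = H1 - H2 = 53.74 - 45.438 = 8.302 m.

8.302


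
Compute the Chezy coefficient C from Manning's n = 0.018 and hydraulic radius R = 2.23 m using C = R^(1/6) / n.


The Chezy coefficient relates to Manning's n through C = R^(1/6) / n.
R^(1/6) = 2.23^(1/6) = 1.143012.
C = 1.143012 / 0.018 = 63.5 m^(1/2)/s.

63.5


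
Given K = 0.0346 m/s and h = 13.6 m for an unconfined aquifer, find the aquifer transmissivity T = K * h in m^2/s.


Transmissivity is defined as T = K * h.
T = 0.0346 * 13.6
  = 0.4706 m^2/s.

0.4706


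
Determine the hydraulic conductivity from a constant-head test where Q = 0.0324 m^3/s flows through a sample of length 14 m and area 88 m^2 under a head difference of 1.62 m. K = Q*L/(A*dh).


From K = Q*L / (A*dh):
Numerator: Q*L = 0.0324 * 14 = 0.4536.
Denominator: A*dh = 88 * 1.62 = 142.56.
K = 0.4536 / 142.56 = 0.003182 m/s.

0.003182


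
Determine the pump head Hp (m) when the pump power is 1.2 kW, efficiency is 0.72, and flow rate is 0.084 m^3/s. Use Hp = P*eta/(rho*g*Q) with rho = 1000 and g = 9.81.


Pump head formula: Hp = P * eta / (rho * g * Q).
Numerator: P * eta = 1.2 * 1000 * 0.72 = 864.0 W.
Denominator: rho * g * Q = 1000 * 9.81 * 0.084 = 824.04.
Hp = 864.0 / 824.04 = 1.05 m.

1.05


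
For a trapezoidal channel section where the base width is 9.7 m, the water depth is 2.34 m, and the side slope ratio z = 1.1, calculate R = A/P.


For a trapezoidal section with side slope z:
A = (b + z*y)*y = (9.7 + 1.1*2.34)*2.34 = 28.721 m^2.
P = b + 2*y*sqrt(1 + z^2) = 9.7 + 2*2.34*sqrt(1 + 1.1^2) = 16.657 m.
R = A/P = 28.721 / 16.657 = 1.7242 m.

1.7242


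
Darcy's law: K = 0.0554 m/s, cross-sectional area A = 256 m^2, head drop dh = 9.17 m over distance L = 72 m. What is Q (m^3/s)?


Darcy's law: Q = K * A * i, where i = dh/L.
Hydraulic gradient i = 9.17 / 72 = 0.127361.
Q = 0.0554 * 256 * 0.127361
  = 1.8063 m^3/s.

1.8063


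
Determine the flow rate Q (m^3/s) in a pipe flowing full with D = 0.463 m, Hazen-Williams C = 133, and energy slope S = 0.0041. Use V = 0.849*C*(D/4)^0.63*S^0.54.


For a full circular pipe, R = D/4 = 0.463/4 = 0.1158 m.
V = 0.849 * 133 * 0.1158^0.63 * 0.0041^0.54
  = 0.849 * 133 * 0.25705 * 0.051393
  = 1.4917 m/s.
Pipe area A = pi*D^2/4 = pi*0.463^2/4 = 0.1684 m^2.
Q = A * V = 0.1684 * 1.4917 = 0.2511 m^3/s.

0.2511


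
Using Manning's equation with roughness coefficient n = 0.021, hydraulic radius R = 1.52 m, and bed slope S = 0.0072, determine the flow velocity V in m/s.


Manning's equation gives V = (1/n) * R^(2/3) * S^(1/2).
First, compute R^(2/3) = 1.52^(2/3) = 1.322.
Next, S^(1/2) = 0.0072^(1/2) = 0.084853.
Then 1/n = 1/0.021 = 47.62.
V = 47.62 * 1.322 * 0.084853 = 5.3417 m/s.

5.3417


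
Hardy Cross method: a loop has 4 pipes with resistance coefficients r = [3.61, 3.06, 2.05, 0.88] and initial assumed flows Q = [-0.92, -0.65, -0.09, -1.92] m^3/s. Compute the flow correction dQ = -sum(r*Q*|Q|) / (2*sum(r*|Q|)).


Numerator terms (r*Q*|Q|): 3.61*-0.92*|-0.92| = -3.0555; 3.06*-0.65*|-0.65| = -1.2929; 2.05*-0.09*|-0.09| = -0.0166; 0.88*-1.92*|-1.92| = -3.244.
Sum of numerator = -7.609.
Denominator terms (r*|Q|): 3.61*|-0.92| = 3.3212; 3.06*|-0.65| = 1.989; 2.05*|-0.09| = 0.1845; 0.88*|-1.92| = 1.6896.
2 * sum of denominator = 2 * 7.1843 = 14.3686.
dQ = --7.609 / 14.3686 = 0.5296 m^3/s.

0.5296


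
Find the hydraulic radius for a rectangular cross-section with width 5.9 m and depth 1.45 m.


For a rectangular section:
Flow area A = b * y = 5.9 * 1.45 = 8.55 m^2.
Wetted perimeter P = b + 2y = 5.9 + 2*1.45 = 8.8 m.
Hydraulic radius R = A/P = 8.55 / 8.8 = 0.9722 m.

0.9722


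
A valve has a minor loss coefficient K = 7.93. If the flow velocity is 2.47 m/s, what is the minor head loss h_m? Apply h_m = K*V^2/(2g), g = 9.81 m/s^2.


Minor loss formula: h_m = K * V^2/(2g).
V^2 = 2.47^2 = 6.1009.
V^2/(2g) = 6.1009 / 19.62 = 0.311 m.
h_m = 7.93 * 0.311 = 2.4659 m.

2.4659


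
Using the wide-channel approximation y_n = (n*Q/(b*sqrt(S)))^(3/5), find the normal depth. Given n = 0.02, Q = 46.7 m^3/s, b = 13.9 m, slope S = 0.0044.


We use the wide-channel approximation y_n = (n*Q/(b*sqrt(S)))^(3/5).
sqrt(S) = sqrt(0.0044) = 0.066332.
Numerator: n*Q = 0.02 * 46.7 = 0.934.
Denominator: b*sqrt(S) = 13.9 * 0.066332 = 0.922015.
arg = 1.013.
y_n = 1.013^(3/5) = 1.0078 m.

1.0078


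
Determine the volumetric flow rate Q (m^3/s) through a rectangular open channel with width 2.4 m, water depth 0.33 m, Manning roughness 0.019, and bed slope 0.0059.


For a rectangular channel, the cross-sectional area A = b * y = 2.4 * 0.33 = 0.79 m^2.
The wetted perimeter P = b + 2y = 2.4 + 2*0.33 = 3.06 m.
Hydraulic radius R = A/P = 0.79/3.06 = 0.2588 m.
Velocity V = (1/n)*R^(2/3)*S^(1/2) = (1/0.019)*0.2588^(2/3)*0.0059^(1/2) = 1.6419 m/s.
Discharge Q = A * V = 0.79 * 1.6419 = 1.3 m^3/s.

1.3


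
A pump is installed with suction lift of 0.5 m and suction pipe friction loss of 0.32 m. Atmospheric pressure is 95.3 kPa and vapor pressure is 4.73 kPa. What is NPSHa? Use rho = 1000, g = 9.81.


NPSHa = p_atm/(rho*g) - z_s - hf_s - p_vap/(rho*g).
p_atm/(rho*g) = 95.3*1000 / (1000*9.81) = 9.715 m.
p_vap/(rho*g) = 4.73*1000 / (1000*9.81) = 0.482 m.
NPSHa = 9.715 - 0.5 - 0.32 - 0.482
      = 8.41 m.

8.41


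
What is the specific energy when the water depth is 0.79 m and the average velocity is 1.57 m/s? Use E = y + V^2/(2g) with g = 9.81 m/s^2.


Specific energy E = y + V^2/(2g).
Velocity head = V^2/(2g) = 1.57^2 / (2*9.81) = 2.4649 / 19.62 = 0.1256 m.
E = 0.79 + 0.1256 = 0.9156 m.

0.9156


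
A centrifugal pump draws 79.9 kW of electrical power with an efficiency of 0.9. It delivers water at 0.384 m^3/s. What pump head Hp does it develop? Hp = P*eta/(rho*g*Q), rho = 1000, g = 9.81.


Pump head formula: Hp = P * eta / (rho * g * Q).
Numerator: P * eta = 79.9 * 1000 * 0.9 = 71910.0 W.
Denominator: rho * g * Q = 1000 * 9.81 * 0.384 = 3767.04.
Hp = 71910.0 / 3767.04 = 19.09 m.

19.09


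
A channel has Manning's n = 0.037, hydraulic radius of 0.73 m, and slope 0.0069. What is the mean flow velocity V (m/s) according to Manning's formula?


Manning's equation gives V = (1/n) * R^(2/3) * S^(1/2).
First, compute R^(2/3) = 0.73^(2/3) = 0.8107.
Next, S^(1/2) = 0.0069^(1/2) = 0.083066.
Then 1/n = 1/0.037 = 27.03.
V = 27.03 * 0.8107 * 0.083066 = 1.8201 m/s.

1.8201


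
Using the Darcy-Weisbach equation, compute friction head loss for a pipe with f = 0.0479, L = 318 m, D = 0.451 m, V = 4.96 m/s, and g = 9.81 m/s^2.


Darcy-Weisbach equation: h_f = f * (L/D) * V^2/(2g).
f * L/D = 0.0479 * 318/0.451 = 33.7743.
V^2/(2g) = 4.96^2 / (2*9.81) = 24.6016 / 19.62 = 1.2539 m.
h_f = 33.7743 * 1.2539 = 42.35 m.

42.35


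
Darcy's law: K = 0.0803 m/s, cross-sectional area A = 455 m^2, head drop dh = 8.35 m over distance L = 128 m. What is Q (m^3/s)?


Darcy's law: Q = K * A * i, where i = dh/L.
Hydraulic gradient i = 8.35 / 128 = 0.065234.
Q = 0.0803 * 455 * 0.065234
  = 2.3834 m^3/s.

2.3834


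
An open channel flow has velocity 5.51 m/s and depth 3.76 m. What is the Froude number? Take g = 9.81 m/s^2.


The Froude number is defined as Fr = V / sqrt(g*y).
g*y = 9.81 * 3.76 = 36.8856.
sqrt(g*y) = sqrt(36.8856) = 6.0734.
Fr = 5.51 / 6.0734 = 0.9072.

0.9072


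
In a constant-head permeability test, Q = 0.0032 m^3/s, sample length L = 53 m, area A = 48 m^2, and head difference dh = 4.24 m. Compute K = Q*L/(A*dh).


From K = Q*L / (A*dh):
Numerator: Q*L = 0.0032 * 53 = 0.1696.
Denominator: A*dh = 48 * 4.24 = 203.52.
K = 0.1696 / 203.52 = 0.000833 m/s.

0.000833


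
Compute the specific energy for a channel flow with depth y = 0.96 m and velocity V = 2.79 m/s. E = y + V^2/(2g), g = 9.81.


Specific energy E = y + V^2/(2g).
Velocity head = V^2/(2g) = 2.79^2 / (2*9.81) = 7.7841 / 19.62 = 0.3967 m.
E = 0.96 + 0.3967 = 1.3567 m.

1.3567


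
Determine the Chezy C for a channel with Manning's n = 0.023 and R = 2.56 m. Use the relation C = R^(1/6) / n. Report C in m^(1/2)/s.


The Chezy coefficient relates to Manning's n through C = R^(1/6) / n.
R^(1/6) = 2.56^(1/6) = 1.169607.
C = 1.169607 / 0.023 = 50.85 m^(1/2)/s.

50.85


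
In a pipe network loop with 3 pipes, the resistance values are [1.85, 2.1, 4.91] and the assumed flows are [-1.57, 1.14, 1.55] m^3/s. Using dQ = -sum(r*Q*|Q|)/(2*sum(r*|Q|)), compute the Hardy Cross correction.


Numerator terms (r*Q*|Q|): 1.85*-1.57*|-1.57| = -4.5601; 2.1*1.14*|1.14| = 2.7292; 4.91*1.55*|1.55| = 11.7963.
Sum of numerator = 9.9654.
Denominator terms (r*|Q|): 1.85*|-1.57| = 2.9045; 2.1*|1.14| = 2.394; 4.91*|1.55| = 7.6105.
2 * sum of denominator = 2 * 12.909 = 25.818.
dQ = -9.9654 / 25.818 = -0.386 m^3/s.

-0.386


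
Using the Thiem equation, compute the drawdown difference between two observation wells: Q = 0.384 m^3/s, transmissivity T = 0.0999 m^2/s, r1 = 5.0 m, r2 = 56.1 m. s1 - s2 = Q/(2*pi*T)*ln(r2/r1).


Thiem equation: s1 - s2 = Q/(2*pi*T) * ln(r2/r1).
ln(r2/r1) = ln(56.1/5.0) = 2.4177.
Q/(2*pi*T) = 0.384 / (2*pi*0.0999) = 0.384 / 0.6277 = 0.6118.
s1 - s2 = 0.6118 * 2.4177 = 1.4791 m.

1.4791


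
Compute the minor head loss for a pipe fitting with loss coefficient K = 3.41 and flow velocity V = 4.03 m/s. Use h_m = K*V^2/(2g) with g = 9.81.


Minor loss formula: h_m = K * V^2/(2g).
V^2 = 4.03^2 = 16.2409.
V^2/(2g) = 16.2409 / 19.62 = 0.8278 m.
h_m = 3.41 * 0.8278 = 2.8227 m.

2.8227


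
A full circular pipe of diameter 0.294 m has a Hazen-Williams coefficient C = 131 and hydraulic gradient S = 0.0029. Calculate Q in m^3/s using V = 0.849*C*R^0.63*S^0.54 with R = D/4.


For a full circular pipe, R = D/4 = 0.294/4 = 0.0735 m.
V = 0.849 * 131 * 0.0735^0.63 * 0.0029^0.54
  = 0.849 * 131 * 0.193091 * 0.042628
  = 0.9155 m/s.
Pipe area A = pi*D^2/4 = pi*0.294^2/4 = 0.0679 m^2.
Q = A * V = 0.0679 * 0.9155 = 0.0621 m^3/s.

0.0621


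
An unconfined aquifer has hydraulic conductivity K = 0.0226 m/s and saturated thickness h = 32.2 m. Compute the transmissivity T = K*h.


Transmissivity is defined as T = K * h.
T = 0.0226 * 32.2
  = 0.7277 m^2/s.

0.7277


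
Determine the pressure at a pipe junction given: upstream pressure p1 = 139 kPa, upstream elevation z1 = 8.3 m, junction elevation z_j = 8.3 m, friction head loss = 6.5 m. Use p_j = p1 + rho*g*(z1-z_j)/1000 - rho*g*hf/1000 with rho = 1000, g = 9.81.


Junction pressure: p_j = p1 + rho*g*(z1 - z_j)/1000 - rho*g*hf/1000.
Elevation term = 1000*9.81*(8.3 - 8.3)/1000 = 0.0 kPa.
Friction term = 1000*9.81*6.5/1000 = 63.765 kPa.
p_j = 139 + 0.0 - 63.765 = 75.23 kPa.

75.23


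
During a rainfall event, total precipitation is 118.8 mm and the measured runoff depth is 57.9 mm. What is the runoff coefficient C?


The runoff coefficient C = runoff depth / rainfall depth.
C = 57.9 / 118.8
  = 0.4874.

0.4874


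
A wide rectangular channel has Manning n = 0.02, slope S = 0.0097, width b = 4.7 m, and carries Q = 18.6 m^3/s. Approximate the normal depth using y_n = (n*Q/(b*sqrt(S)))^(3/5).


We use the wide-channel approximation y_n = (n*Q/(b*sqrt(S)))^(3/5).
sqrt(S) = sqrt(0.0097) = 0.098489.
Numerator: n*Q = 0.02 * 18.6 = 0.372.
Denominator: b*sqrt(S) = 4.7 * 0.098489 = 0.462898.
arg = 0.8036.
y_n = 0.8036^(3/5) = 0.8771 m.

0.8771


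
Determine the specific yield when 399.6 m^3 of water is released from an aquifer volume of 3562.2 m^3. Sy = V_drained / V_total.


Specific yield Sy = Volume drained / Total volume.
Sy = 399.6 / 3562.2
   = 0.1122.

0.1122


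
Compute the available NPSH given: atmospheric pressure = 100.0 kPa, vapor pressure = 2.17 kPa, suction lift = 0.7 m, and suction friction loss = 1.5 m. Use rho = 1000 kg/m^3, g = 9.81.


NPSHa = p_atm/(rho*g) - z_s - hf_s - p_vap/(rho*g).
p_atm/(rho*g) = 100.0*1000 / (1000*9.81) = 10.194 m.
p_vap/(rho*g) = 2.17*1000 / (1000*9.81) = 0.221 m.
NPSHa = 10.194 - 0.7 - 1.5 - 0.221
      = 7.77 m.

7.77


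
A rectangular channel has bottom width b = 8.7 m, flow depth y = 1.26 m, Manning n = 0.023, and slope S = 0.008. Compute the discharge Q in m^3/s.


For a rectangular channel, the cross-sectional area A = b * y = 8.7 * 1.26 = 10.96 m^2.
The wetted perimeter P = b + 2y = 8.7 + 2*1.26 = 11.22 m.
Hydraulic radius R = A/P = 10.96/11.22 = 0.977 m.
Velocity V = (1/n)*R^(2/3)*S^(1/2) = (1/0.023)*0.977^(2/3)*0.008^(1/2) = 3.829 m/s.
Discharge Q = A * V = 10.96 * 3.829 = 41.973 m^3/s.

41.973


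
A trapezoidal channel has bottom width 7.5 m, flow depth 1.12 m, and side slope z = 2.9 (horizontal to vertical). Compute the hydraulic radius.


For a trapezoidal section with side slope z:
A = (b + z*y)*y = (7.5 + 2.9*1.12)*1.12 = 12.038 m^2.
P = b + 2*y*sqrt(1 + z^2) = 7.5 + 2*1.12*sqrt(1 + 2.9^2) = 14.371 m.
R = A/P = 12.038 / 14.371 = 0.8376 m.

0.8376


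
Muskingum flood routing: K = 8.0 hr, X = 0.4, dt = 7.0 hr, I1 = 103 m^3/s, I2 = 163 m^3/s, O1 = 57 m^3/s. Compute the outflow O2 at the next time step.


Muskingum coefficients:
denom = 2*K*(1-X) + dt = 2*8.0*(1-0.4) + 7.0 = 16.6.
C0 = (dt - 2*K*X)/denom = (7.0 - 2*8.0*0.4)/16.6 = 0.0361.
C1 = (dt + 2*K*X)/denom = (7.0 + 2*8.0*0.4)/16.6 = 0.8072.
C2 = (2*K*(1-X) - dt)/denom = 0.1566.
O2 = C0*I2 + C1*I1 + C2*O1
   = 0.0361*163 + 0.8072*103 + 0.1566*57
   = 97.96 m^3/s.

97.96


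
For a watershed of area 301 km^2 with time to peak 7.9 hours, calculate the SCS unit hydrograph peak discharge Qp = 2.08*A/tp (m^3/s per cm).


SCS formula: Qp = 2.08 * A / tp.
Qp = 2.08 * 301 / 7.9
   = 626.08 / 7.9
   = 79.25 m^3/s per cm.

79.25


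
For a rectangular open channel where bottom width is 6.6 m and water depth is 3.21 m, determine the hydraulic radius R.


For a rectangular section:
Flow area A = b * y = 6.6 * 3.21 = 21.19 m^2.
Wetted perimeter P = b + 2y = 6.6 + 2*3.21 = 13.02 m.
Hydraulic radius R = A/P = 21.19 / 13.02 = 1.6272 m.

1.6272


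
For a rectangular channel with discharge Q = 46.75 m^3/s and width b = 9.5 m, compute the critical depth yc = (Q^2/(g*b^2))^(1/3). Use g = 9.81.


Using yc = (Q^2 / (g * b^2))^(1/3):
Q^2 = 46.75^2 = 2185.56.
g * b^2 = 9.81 * 9.5^2 = 9.81 * 90.25 = 885.35.
Q^2 / (g*b^2) = 2185.56 / 885.35 = 2.4686.
yc = 2.4686^(1/3) = 1.3515 m.

1.3515


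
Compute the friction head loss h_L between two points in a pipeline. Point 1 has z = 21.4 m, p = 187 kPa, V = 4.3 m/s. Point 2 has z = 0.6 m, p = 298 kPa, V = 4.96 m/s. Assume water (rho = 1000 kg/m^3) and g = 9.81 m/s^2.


Total head at each section: H = z + p/(rho*g) + V^2/(2g).
H1 = 21.4 + 187*1000/(1000*9.81) + 4.3^2/(2*9.81)
   = 21.4 + 19.062 + 0.9424
   = 41.405 m.
H2 = 0.6 + 298*1000/(1000*9.81) + 4.96^2/(2*9.81)
   = 0.6 + 30.377 + 1.2539
   = 32.231 m.
h_L = H1 - H2 = 41.405 - 32.231 = 9.174 m.

9.174


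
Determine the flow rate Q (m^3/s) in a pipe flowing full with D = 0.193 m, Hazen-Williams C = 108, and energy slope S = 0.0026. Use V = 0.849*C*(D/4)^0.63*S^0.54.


For a full circular pipe, R = D/4 = 0.193/4 = 0.0483 m.
V = 0.849 * 108 * 0.0483^0.63 * 0.0026^0.54
  = 0.849 * 108 * 0.148116 * 0.040187
  = 0.5458 m/s.
Pipe area A = pi*D^2/4 = pi*0.193^2/4 = 0.0293 m^2.
Q = A * V = 0.0293 * 0.5458 = 0.016 m^3/s.

0.016


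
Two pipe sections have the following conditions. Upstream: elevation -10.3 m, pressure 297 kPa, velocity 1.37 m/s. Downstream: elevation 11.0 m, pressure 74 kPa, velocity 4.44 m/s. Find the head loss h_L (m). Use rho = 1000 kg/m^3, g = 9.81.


Total head at each section: H = z + p/(rho*g) + V^2/(2g).
H1 = -10.3 + 297*1000/(1000*9.81) + 1.37^2/(2*9.81)
   = -10.3 + 30.275 + 0.0957
   = 20.071 m.
H2 = 11.0 + 74*1000/(1000*9.81) + 4.44^2/(2*9.81)
   = 11.0 + 7.543 + 1.0048
   = 19.548 m.
h_L = H1 - H2 = 20.071 - 19.548 = 0.523 m.

0.523


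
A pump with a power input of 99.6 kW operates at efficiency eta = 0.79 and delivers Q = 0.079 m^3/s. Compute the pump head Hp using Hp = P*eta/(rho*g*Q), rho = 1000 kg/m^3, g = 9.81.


Pump head formula: Hp = P * eta / (rho * g * Q).
Numerator: P * eta = 99.6 * 1000 * 0.79 = 78684.0 W.
Denominator: rho * g * Q = 1000 * 9.81 * 0.079 = 774.99.
Hp = 78684.0 / 774.99 = 101.53 m.

101.53


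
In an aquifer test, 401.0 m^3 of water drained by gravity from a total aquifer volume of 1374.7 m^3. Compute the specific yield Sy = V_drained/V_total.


Specific yield Sy = Volume drained / Total volume.
Sy = 401.0 / 1374.7
   = 0.2917.

0.2917


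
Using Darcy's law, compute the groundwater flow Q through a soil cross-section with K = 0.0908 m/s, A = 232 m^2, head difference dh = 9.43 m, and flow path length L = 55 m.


Darcy's law: Q = K * A * i, where i = dh/L.
Hydraulic gradient i = 9.43 / 55 = 0.171455.
Q = 0.0908 * 232 * 0.171455
  = 3.6118 m^3/s.

3.6118


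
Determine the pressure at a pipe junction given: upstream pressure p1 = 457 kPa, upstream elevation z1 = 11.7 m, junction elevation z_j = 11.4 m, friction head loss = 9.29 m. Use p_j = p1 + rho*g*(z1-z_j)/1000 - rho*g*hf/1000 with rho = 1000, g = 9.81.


Junction pressure: p_j = p1 + rho*g*(z1 - z_j)/1000 - rho*g*hf/1000.
Elevation term = 1000*9.81*(11.7 - 11.4)/1000 = 2.943 kPa.
Friction term = 1000*9.81*9.29/1000 = 91.135 kPa.
p_j = 457 + 2.943 - 91.135 = 368.81 kPa.

368.81


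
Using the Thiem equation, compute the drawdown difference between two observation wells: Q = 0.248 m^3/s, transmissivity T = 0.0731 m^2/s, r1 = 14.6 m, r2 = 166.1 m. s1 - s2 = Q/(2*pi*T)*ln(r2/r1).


Thiem equation: s1 - s2 = Q/(2*pi*T) * ln(r2/r1).
ln(r2/r1) = ln(166.1/14.6) = 2.4316.
Q/(2*pi*T) = 0.248 / (2*pi*0.0731) = 0.248 / 0.4593 = 0.54.
s1 - s2 = 0.54 * 2.4316 = 1.3129 m.

1.3129


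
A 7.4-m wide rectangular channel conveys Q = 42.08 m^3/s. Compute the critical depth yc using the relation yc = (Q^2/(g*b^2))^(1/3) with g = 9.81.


Using yc = (Q^2 / (g * b^2))^(1/3):
Q^2 = 42.08^2 = 1770.73.
g * b^2 = 9.81 * 7.4^2 = 9.81 * 54.76 = 537.2.
Q^2 / (g*b^2) = 1770.73 / 537.2 = 3.2962.
yc = 3.2962^(1/3) = 1.4882 m.

1.4882


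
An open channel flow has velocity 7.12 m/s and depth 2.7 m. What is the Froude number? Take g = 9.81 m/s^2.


The Froude number is defined as Fr = V / sqrt(g*y).
g*y = 9.81 * 2.7 = 26.487.
sqrt(g*y) = sqrt(26.487) = 5.1466.
Fr = 7.12 / 5.1466 = 1.3835.

1.3835


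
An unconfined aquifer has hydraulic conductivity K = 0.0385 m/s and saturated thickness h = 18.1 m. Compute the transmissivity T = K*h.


Transmissivity is defined as T = K * h.
T = 0.0385 * 18.1
  = 0.6969 m^2/s.

0.6969


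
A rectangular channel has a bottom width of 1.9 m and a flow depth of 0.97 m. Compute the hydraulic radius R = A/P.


For a rectangular section:
Flow area A = b * y = 1.9 * 0.97 = 1.84 m^2.
Wetted perimeter P = b + 2y = 1.9 + 2*0.97 = 3.84 m.
Hydraulic radius R = A/P = 1.84 / 3.84 = 0.4799 m.

0.4799


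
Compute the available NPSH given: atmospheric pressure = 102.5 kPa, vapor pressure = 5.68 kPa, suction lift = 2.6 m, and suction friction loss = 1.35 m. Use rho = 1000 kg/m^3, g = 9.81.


NPSHa = p_atm/(rho*g) - z_s - hf_s - p_vap/(rho*g).
p_atm/(rho*g) = 102.5*1000 / (1000*9.81) = 10.449 m.
p_vap/(rho*g) = 5.68*1000 / (1000*9.81) = 0.579 m.
NPSHa = 10.449 - 2.6 - 1.35 - 0.579
      = 5.92 m.

5.92


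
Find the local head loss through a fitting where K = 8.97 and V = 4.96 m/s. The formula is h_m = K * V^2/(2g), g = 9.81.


Minor loss formula: h_m = K * V^2/(2g).
V^2 = 4.96^2 = 24.6016.
V^2/(2g) = 24.6016 / 19.62 = 1.2539 m.
h_m = 8.97 * 1.2539 = 11.2475 m.

11.2475


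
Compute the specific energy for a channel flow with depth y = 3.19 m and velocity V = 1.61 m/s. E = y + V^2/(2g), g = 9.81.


Specific energy E = y + V^2/(2g).
Velocity head = V^2/(2g) = 1.61^2 / (2*9.81) = 2.5921 / 19.62 = 0.1321 m.
E = 3.19 + 0.1321 = 3.3221 m.

3.3221


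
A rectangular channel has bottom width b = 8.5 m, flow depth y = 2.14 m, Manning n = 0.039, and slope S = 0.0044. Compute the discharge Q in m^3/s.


For a rectangular channel, the cross-sectional area A = b * y = 8.5 * 2.14 = 18.19 m^2.
The wetted perimeter P = b + 2y = 8.5 + 2*2.14 = 12.78 m.
Hydraulic radius R = A/P = 18.19/12.78 = 1.4233 m.
Velocity V = (1/n)*R^(2/3)*S^(1/2) = (1/0.039)*1.4233^(2/3)*0.0044^(1/2) = 2.1521 m/s.
Discharge Q = A * V = 18.19 * 2.1521 = 39.147 m^3/s.

39.147


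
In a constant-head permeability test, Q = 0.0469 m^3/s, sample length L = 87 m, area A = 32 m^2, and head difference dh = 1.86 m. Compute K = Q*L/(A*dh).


From K = Q*L / (A*dh):
Numerator: Q*L = 0.0469 * 87 = 4.0803.
Denominator: A*dh = 32 * 1.86 = 59.52.
K = 4.0803 / 59.52 = 0.068553 m/s.

0.068553


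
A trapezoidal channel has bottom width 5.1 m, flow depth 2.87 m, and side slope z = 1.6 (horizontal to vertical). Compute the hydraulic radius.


For a trapezoidal section with side slope z:
A = (b + z*y)*y = (5.1 + 1.6*2.87)*2.87 = 27.816 m^2.
P = b + 2*y*sqrt(1 + z^2) = 5.1 + 2*2.87*sqrt(1 + 1.6^2) = 15.93 m.
R = A/P = 27.816 / 15.93 = 1.7461 m.

1.7461


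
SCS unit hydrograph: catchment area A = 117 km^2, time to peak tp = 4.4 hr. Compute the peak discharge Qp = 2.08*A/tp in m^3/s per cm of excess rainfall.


SCS formula: Qp = 2.08 * A / tp.
Qp = 2.08 * 117 / 4.4
   = 243.36 / 4.4
   = 55.31 m^3/s per cm.

55.31


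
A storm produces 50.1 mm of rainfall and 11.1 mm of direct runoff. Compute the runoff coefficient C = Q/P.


The runoff coefficient C = runoff depth / rainfall depth.
C = 11.1 / 50.1
  = 0.2216.

0.2216


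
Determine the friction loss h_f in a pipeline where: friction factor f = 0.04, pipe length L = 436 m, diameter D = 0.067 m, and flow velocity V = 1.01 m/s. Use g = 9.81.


Darcy-Weisbach equation: h_f = f * (L/D) * V^2/(2g).
f * L/D = 0.04 * 436/0.067 = 260.2985.
V^2/(2g) = 1.01^2 / (2*9.81) = 1.0201 / 19.62 = 0.052 m.
h_f = 260.2985 * 0.052 = 13.534 m.

13.534


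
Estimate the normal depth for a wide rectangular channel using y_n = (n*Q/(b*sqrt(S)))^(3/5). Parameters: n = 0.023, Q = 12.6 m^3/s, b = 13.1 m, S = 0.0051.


We use the wide-channel approximation y_n = (n*Q/(b*sqrt(S)))^(3/5).
sqrt(S) = sqrt(0.0051) = 0.071414.
Numerator: n*Q = 0.023 * 12.6 = 0.2898.
Denominator: b*sqrt(S) = 13.1 * 0.071414 = 0.935523.
arg = 0.3098.
y_n = 0.3098^(3/5) = 0.495 m.

0.495


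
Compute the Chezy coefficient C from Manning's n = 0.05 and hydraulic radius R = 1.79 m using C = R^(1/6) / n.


The Chezy coefficient relates to Manning's n through C = R^(1/6) / n.
R^(1/6) = 1.79^(1/6) = 1.1019.
C = 1.1019 / 0.05 = 22.04 m^(1/2)/s.

22.04


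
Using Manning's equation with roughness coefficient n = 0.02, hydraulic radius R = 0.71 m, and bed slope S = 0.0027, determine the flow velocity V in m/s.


Manning's equation gives V = (1/n) * R^(2/3) * S^(1/2).
First, compute R^(2/3) = 0.71^(2/3) = 0.7959.
Next, S^(1/2) = 0.0027^(1/2) = 0.051962.
Then 1/n = 1/0.02 = 50.0.
V = 50.0 * 0.7959 * 0.051962 = 2.0677 m/s.

2.0677


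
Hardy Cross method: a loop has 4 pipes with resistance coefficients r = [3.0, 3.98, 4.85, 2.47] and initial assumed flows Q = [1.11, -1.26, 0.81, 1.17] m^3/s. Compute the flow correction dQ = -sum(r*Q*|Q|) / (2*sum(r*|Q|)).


Numerator terms (r*Q*|Q|): 3.0*1.11*|1.11| = 3.6963; 3.98*-1.26*|-1.26| = -6.3186; 4.85*0.81*|0.81| = 3.1821; 2.47*1.17*|1.17| = 3.3812.
Sum of numerator = 3.9409.
Denominator terms (r*|Q|): 3.0*|1.11| = 3.33; 3.98*|-1.26| = 5.0148; 4.85*|0.81| = 3.9285; 2.47*|1.17| = 2.8899.
2 * sum of denominator = 2 * 15.1632 = 30.3264.
dQ = -3.9409 / 30.3264 = -0.13 m^3/s.

-0.13


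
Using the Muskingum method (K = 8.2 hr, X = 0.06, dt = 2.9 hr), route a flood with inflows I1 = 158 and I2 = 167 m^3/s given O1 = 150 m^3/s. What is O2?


Muskingum coefficients:
denom = 2*K*(1-X) + dt = 2*8.2*(1-0.06) + 2.9 = 18.316.
C0 = (dt - 2*K*X)/denom = (2.9 - 2*8.2*0.06)/18.316 = 0.1046.
C1 = (dt + 2*K*X)/denom = (2.9 + 2*8.2*0.06)/18.316 = 0.2121.
C2 = (2*K*(1-X) - dt)/denom = 0.6833.
O2 = C0*I2 + C1*I1 + C2*O1
   = 0.1046*167 + 0.2121*158 + 0.6833*150
   = 153.47 m^3/s.

153.47


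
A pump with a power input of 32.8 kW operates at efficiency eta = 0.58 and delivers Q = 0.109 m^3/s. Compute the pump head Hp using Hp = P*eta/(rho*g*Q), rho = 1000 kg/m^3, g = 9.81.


Pump head formula: Hp = P * eta / (rho * g * Q).
Numerator: P * eta = 32.8 * 1000 * 0.58 = 19024.0 W.
Denominator: rho * g * Q = 1000 * 9.81 * 0.109 = 1069.29.
Hp = 19024.0 / 1069.29 = 17.79 m.

17.79


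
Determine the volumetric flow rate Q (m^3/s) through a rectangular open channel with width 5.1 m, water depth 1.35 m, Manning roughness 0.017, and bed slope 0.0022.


For a rectangular channel, the cross-sectional area A = b * y = 5.1 * 1.35 = 6.88 m^2.
The wetted perimeter P = b + 2y = 5.1 + 2*1.35 = 7.8 m.
Hydraulic radius R = A/P = 6.88/7.8 = 0.8827 m.
Velocity V = (1/n)*R^(2/3)*S^(1/2) = (1/0.017)*0.8827^(2/3)*0.0022^(1/2) = 2.5388 m/s.
Discharge Q = A * V = 6.88 * 2.5388 = 17.48 m^3/s.

17.48


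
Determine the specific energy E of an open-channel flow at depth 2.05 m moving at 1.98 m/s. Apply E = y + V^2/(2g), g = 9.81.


Specific energy E = y + V^2/(2g).
Velocity head = V^2/(2g) = 1.98^2 / (2*9.81) = 3.9204 / 19.62 = 0.1998 m.
E = 2.05 + 0.1998 = 2.2498 m.

2.2498


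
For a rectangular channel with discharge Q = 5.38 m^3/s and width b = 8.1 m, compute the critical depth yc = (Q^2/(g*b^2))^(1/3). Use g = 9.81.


Using yc = (Q^2 / (g * b^2))^(1/3):
Q^2 = 5.38^2 = 28.94.
g * b^2 = 9.81 * 8.1^2 = 9.81 * 65.61 = 643.63.
Q^2 / (g*b^2) = 28.94 / 643.63 = 0.045.
yc = 0.045^(1/3) = 0.3556 m.

0.3556


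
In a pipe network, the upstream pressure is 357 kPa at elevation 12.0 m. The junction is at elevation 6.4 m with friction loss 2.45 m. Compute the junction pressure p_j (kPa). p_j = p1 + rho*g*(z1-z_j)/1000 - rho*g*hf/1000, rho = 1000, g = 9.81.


Junction pressure: p_j = p1 + rho*g*(z1 - z_j)/1000 - rho*g*hf/1000.
Elevation term = 1000*9.81*(12.0 - 6.4)/1000 = 54.936 kPa.
Friction term = 1000*9.81*2.45/1000 = 24.035 kPa.
p_j = 357 + 54.936 - 24.035 = 387.9 kPa.

387.9


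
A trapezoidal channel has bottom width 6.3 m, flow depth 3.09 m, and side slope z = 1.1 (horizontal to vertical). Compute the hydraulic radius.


For a trapezoidal section with side slope z:
A = (b + z*y)*y = (6.3 + 1.1*3.09)*3.09 = 29.97 m^2.
P = b + 2*y*sqrt(1 + z^2) = 6.3 + 2*3.09*sqrt(1 + 1.1^2) = 15.487 m.
R = A/P = 29.97 / 15.487 = 1.9351 m.

1.9351


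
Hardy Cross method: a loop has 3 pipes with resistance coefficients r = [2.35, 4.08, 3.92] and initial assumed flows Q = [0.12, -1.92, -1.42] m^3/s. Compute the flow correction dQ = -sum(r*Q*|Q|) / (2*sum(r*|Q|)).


Numerator terms (r*Q*|Q|): 2.35*0.12*|0.12| = 0.0338; 4.08*-1.92*|-1.92| = -15.0405; 3.92*-1.42*|-1.42| = -7.9043.
Sum of numerator = -22.911.
Denominator terms (r*|Q|): 2.35*|0.12| = 0.282; 4.08*|-1.92| = 7.8336; 3.92*|-1.42| = 5.5664.
2 * sum of denominator = 2 * 13.682 = 27.364.
dQ = --22.911 / 27.364 = 0.8373 m^3/s.

0.8373
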